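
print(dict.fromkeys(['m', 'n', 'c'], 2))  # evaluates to {'m': 2, 'n': 2, 'c': 2}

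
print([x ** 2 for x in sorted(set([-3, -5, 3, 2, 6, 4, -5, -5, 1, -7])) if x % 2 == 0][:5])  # [4, 16, 36]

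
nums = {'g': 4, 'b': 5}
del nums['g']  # {'b': 5}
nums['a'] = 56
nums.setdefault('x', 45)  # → 45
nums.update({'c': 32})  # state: {'b': 5, 'a': 56, 'x': 45, 'c': 32}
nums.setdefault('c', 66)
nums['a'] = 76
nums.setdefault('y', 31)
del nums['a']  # {'b': 5, 'x': 45, 'c': 32, 'y': 31}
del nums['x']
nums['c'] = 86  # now {'b': 5, 'c': 86, 'y': 31}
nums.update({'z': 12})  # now {'b': 5, 'c': 86, 'y': 31, 'z': 12}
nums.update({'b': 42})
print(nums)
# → {'b': 42, 'c': 86, 'y': 31, 'z': 12}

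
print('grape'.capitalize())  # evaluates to Grape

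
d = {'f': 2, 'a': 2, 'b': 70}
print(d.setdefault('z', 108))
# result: 108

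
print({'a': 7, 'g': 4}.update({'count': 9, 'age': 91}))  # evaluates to None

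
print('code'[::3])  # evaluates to ce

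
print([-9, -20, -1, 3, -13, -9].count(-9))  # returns 2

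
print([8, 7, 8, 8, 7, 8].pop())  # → 8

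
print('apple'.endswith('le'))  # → True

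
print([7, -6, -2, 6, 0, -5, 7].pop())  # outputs 7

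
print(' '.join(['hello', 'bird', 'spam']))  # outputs hello bird spam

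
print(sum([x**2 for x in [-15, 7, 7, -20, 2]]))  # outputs 727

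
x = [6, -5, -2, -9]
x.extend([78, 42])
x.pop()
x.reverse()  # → [78, -9, -2, -5, 6]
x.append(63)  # [78, -9, -2, -5, 6, 63]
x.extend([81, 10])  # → [78, -9, -2, -5, 6, 63, 81, 10]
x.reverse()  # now [10, 81, 63, 6, -5, -2, -9, 78]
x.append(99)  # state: [10, 81, 63, 6, -5, -2, -9, 78, 99]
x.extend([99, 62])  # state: [10, 81, 63, 6, -5, -2, -9, 78, 99, 99, 62]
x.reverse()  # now [62, 99, 99, 78, -9, -2, -5, 6, 63, 81, 10]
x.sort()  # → [-9, -5, -2, 6, 10, 62, 63, 78, 81, 99, 99]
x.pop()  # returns 99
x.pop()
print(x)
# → [-9, -5, -2, 6, 10, 62, 63, 78, 81]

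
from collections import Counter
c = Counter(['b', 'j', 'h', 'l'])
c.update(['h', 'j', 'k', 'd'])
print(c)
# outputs Counter({'j': 2, 'h': 2, 'b': 1, 'l': 1, 'k': 1, 'd': 1})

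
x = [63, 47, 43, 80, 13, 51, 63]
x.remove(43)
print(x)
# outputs [63, 47, 80, 13, 51, 63]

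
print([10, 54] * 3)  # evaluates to [10, 54, 10, 54, 10, 54]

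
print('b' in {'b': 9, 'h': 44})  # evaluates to True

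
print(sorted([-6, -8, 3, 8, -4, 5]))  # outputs [-8, -6, -4, 3, 5, 8]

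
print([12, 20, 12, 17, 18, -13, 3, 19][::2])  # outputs [12, 12, 18, 3]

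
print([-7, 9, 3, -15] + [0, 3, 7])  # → [-7, 9, 3, -15, 0, 3, 7]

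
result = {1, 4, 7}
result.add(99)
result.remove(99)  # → {1, 4, 7}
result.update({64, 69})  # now {1, 4, 7, 64, 69}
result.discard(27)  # {1, 4, 7, 64, 69}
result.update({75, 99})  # {1, 4, 7, 64, 69, 75, 99}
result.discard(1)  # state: {4, 7, 64, 69, 75, 99}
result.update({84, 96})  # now {4, 7, 64, 69, 75, 84, 96, 99}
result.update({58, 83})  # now {4, 7, 58, 64, 69, 75, 83, 84, 96, 99}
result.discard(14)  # {4, 7, 58, 64, 69, 75, 83, 84, 96, 99}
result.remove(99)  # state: {4, 7, 58, 64, 69, 75, 83, 84, 96}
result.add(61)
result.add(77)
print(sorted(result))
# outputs [4, 7, 58, 61, 64, 69, 75, 77, 83, 84, 96]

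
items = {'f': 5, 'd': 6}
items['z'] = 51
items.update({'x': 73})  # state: {'f': 5, 'd': 6, 'z': 51, 'x': 73}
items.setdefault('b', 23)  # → 23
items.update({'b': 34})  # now {'f': 5, 'd': 6, 'z': 51, 'x': 73, 'b': 34}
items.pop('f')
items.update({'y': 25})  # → {'d': 6, 'z': 51, 'x': 73, 'b': 34, 'y': 25}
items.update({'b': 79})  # {'d': 6, 'z': 51, 'x': 73, 'b': 79, 'y': 25}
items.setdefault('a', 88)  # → 88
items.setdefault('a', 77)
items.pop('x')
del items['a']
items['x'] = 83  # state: {'d': 6, 'z': 51, 'b': 79, 'y': 25, 'x': 83}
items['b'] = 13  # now {'d': 6, 'z': 51, 'b': 13, 'y': 25, 'x': 83}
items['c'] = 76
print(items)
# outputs {'d': 6, 'z': 51, 'b': 13, 'y': 25, 'x': 83, 'c': 76}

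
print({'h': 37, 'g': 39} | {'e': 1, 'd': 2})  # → {'h': 37, 'g': 39, 'e': 1, 'd': 2}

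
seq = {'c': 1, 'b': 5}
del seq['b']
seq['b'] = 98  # {'c': 1, 'b': 98}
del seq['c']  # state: {'b': 98}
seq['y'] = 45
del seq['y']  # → {'b': 98}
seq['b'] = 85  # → {'b': 85}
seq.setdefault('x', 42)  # 42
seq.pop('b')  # 85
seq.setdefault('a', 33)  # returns 33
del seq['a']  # {'x': 42}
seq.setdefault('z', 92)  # 92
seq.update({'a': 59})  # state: {'x': 42, 'z': 92, 'a': 59}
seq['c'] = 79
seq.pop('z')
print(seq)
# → {'x': 42, 'a': 59, 'c': 79}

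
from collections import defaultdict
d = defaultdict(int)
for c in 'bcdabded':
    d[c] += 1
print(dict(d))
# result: {'b': 2, 'c': 1, 'd': 3, 'a': 1, 'e': 1}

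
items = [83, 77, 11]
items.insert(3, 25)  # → [83, 77, 11, 25]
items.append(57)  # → [83, 77, 11, 25, 57]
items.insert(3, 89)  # [83, 77, 11, 89, 25, 57]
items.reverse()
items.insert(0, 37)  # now [37, 57, 25, 89, 11, 77, 83]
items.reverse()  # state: [83, 77, 11, 89, 25, 57, 37]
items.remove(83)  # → [77, 11, 89, 25, 57, 37]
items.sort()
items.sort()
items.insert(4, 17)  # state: [11, 25, 37, 57, 17, 77, 89]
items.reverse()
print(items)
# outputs [89, 77, 17, 57, 37, 25, 11]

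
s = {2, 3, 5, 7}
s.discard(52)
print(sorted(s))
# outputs [2, 3, 5, 7]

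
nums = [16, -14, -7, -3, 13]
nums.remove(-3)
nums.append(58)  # [16, -14, -7, 13, 58]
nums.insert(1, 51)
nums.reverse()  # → [58, 13, -7, -14, 51, 16]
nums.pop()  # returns 16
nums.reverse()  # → [51, -14, -7, 13, 58]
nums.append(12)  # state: [51, -14, -7, 13, 58, 12]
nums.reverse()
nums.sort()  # [-14, -7, 12, 13, 51, 58]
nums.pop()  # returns 58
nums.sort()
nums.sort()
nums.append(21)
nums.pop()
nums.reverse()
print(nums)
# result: [51, 13, 12, -7, -14]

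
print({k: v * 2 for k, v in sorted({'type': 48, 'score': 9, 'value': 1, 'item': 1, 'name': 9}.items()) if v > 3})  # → {'name': 18, 'score': 18, 'type': 96}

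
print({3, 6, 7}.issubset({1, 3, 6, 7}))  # True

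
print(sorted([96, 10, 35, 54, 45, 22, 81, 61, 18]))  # [10, 18, 22, 35, 45, 54, 61, 81, 96]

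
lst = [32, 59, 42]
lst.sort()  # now [32, 42, 59]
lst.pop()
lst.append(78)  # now [32, 42, 78]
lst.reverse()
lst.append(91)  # [78, 42, 32, 91]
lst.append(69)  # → [78, 42, 32, 91, 69]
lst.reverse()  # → [69, 91, 32, 42, 78]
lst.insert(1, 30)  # [69, 30, 91, 32, 42, 78]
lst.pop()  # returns 78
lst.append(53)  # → [69, 30, 91, 32, 42, 53]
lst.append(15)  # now [69, 30, 91, 32, 42, 53, 15]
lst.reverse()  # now [15, 53, 42, 32, 91, 30, 69]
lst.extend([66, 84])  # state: [15, 53, 42, 32, 91, 30, 69, 66, 84]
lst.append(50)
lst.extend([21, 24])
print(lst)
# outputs [15, 53, 42, 32, 91, 30, 69, 66, 84, 50, 21, 24]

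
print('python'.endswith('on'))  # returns True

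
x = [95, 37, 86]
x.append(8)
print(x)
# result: [95, 37, 86, 8]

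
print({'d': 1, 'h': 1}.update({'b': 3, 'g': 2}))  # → None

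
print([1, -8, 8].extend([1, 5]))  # None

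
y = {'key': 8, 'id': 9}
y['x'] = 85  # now {'key': 8, 'id': 9, 'x': 85}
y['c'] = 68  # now {'key': 8, 'id': 9, 'x': 85, 'c': 68}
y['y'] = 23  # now {'key': 8, 'id': 9, 'x': 85, 'c': 68, 'y': 23}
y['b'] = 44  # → {'key': 8, 'id': 9, 'x': 85, 'c': 68, 'y': 23, 'b': 44}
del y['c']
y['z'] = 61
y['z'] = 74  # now {'key': 8, 'id': 9, 'x': 85, 'y': 23, 'b': 44, 'z': 74}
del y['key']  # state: {'id': 9, 'x': 85, 'y': 23, 'b': 44, 'z': 74}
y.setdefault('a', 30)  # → 30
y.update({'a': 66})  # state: {'id': 9, 'x': 85, 'y': 23, 'b': 44, 'z': 74, 'a': 66}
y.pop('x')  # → 85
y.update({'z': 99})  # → {'id': 9, 'y': 23, 'b': 44, 'z': 99, 'a': 66}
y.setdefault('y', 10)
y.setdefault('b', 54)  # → 44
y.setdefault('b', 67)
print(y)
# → {'id': 9, 'y': 23, 'b': 44, 'z': 99, 'a': 66}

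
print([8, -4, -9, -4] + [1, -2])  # [8, -4, -9, -4, 1, -2]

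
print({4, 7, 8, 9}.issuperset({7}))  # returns True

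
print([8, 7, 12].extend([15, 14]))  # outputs None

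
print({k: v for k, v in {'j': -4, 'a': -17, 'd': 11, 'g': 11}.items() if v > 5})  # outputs {'d': 11, 'g': 11}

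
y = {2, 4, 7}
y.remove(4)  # {2, 7}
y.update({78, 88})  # {2, 7, 78, 88}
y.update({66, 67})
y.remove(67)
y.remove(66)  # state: {2, 7, 78, 88}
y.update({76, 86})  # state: {2, 7, 76, 78, 86, 88}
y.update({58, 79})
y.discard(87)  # {2, 7, 58, 76, 78, 79, 86, 88}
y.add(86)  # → {2, 7, 58, 76, 78, 79, 86, 88}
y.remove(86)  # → {2, 7, 58, 76, 78, 79, 88}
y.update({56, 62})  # {2, 7, 56, 58, 62, 76, 78, 79, 88}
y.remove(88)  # {2, 7, 56, 58, 62, 76, 78, 79}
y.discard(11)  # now {2, 7, 56, 58, 62, 76, 78, 79}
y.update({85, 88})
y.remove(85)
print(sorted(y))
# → [2, 7, 56, 58, 62, 76, 78, 79, 88]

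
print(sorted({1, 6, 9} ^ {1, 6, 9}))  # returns []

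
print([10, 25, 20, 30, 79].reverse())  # None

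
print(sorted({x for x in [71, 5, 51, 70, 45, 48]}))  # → [5, 45, 48, 51, 70, 71]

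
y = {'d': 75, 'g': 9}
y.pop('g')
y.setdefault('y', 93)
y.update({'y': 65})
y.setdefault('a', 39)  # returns 39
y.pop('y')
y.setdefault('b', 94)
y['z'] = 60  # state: {'d': 75, 'a': 39, 'b': 94, 'z': 60}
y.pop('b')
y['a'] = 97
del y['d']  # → {'a': 97, 'z': 60}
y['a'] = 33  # {'a': 33, 'z': 60}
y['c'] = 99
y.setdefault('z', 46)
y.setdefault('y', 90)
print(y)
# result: {'a': 33, 'z': 60, 'c': 99, 'y': 90}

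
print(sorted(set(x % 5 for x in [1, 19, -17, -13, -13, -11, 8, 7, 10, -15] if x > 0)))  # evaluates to [0, 1, 2, 3, 4]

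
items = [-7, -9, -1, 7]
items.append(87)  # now [-7, -9, -1, 7, 87]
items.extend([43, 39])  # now [-7, -9, -1, 7, 87, 43, 39]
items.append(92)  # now [-7, -9, -1, 7, 87, 43, 39, 92]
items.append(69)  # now [-7, -9, -1, 7, 87, 43, 39, 92, 69]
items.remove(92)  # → [-7, -9, -1, 7, 87, 43, 39, 69]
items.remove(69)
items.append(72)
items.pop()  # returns 72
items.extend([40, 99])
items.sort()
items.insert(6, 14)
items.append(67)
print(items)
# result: [-9, -7, -1, 7, 39, 40, 14, 43, 87, 99, 67]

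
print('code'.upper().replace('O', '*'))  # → C*DE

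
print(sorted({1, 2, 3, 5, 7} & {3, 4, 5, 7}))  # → [3, 5, 7]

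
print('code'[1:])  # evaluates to ode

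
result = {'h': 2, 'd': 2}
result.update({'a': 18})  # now {'h': 2, 'd': 2, 'a': 18}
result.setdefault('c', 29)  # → 29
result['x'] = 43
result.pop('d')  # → 2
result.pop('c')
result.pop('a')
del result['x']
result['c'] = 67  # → {'h': 2, 'c': 67}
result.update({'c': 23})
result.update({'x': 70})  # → {'h': 2, 'c': 23, 'x': 70}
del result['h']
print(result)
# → {'c': 23, 'x': 70}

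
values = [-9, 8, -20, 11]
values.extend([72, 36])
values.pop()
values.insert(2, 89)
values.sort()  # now [-20, -9, 8, 11, 72, 89]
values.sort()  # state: [-20, -9, 8, 11, 72, 89]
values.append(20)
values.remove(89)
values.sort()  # [-20, -9, 8, 11, 20, 72]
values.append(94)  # [-20, -9, 8, 11, 20, 72, 94]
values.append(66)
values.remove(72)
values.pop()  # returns 66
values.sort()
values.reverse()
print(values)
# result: [94, 20, 11, 8, -9, -20]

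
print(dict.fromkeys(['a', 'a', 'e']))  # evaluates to {'a': None, 'e': None}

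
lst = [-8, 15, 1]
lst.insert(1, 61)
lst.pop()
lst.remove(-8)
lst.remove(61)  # [15]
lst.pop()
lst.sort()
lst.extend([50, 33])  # [50, 33]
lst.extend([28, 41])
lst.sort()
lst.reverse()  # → [50, 41, 33, 28]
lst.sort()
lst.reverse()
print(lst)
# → [50, 41, 33, 28]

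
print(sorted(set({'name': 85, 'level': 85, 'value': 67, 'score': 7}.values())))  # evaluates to [7, 67, 85]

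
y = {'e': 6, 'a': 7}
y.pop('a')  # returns 7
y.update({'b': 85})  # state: {'e': 6, 'b': 85}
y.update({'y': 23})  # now {'e': 6, 'b': 85, 'y': 23}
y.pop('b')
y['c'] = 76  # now {'e': 6, 'y': 23, 'c': 76}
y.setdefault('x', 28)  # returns 28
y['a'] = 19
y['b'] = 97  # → {'e': 6, 'y': 23, 'c': 76, 'x': 28, 'a': 19, 'b': 97}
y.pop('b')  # 97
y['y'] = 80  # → {'e': 6, 'y': 80, 'c': 76, 'x': 28, 'a': 19}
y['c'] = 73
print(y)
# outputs {'e': 6, 'y': 80, 'c': 73, 'x': 28, 'a': 19}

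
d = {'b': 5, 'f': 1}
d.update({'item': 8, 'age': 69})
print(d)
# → {'b': 5, 'f': 1, 'item': 8, 'age': 69}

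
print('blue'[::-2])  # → el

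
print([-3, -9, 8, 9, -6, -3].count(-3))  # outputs 2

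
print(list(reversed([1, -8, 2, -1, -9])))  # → [-9, -1, 2, -8, 1]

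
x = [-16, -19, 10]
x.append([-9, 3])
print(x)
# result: [-16, -19, 10, [-9, 3]]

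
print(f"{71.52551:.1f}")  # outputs 71.5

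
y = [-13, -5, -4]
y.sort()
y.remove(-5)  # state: [-13, -4]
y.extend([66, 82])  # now [-13, -4, 66, 82]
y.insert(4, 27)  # [-13, -4, 66, 82, 27]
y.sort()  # [-13, -4, 27, 66, 82]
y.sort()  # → [-13, -4, 27, 66, 82]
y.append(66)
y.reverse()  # [66, 82, 66, 27, -4, -13]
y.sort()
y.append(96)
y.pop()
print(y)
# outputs [-13, -4, 27, 66, 66, 82]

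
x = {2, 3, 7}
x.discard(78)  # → {2, 3, 7}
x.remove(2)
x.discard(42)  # {3, 7}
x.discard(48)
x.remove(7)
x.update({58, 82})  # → {3, 58, 82}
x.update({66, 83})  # {3, 58, 66, 82, 83}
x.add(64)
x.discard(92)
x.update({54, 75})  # {3, 54, 58, 64, 66, 75, 82, 83}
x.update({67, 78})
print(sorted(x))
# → [3, 54, 58, 64, 66, 67, 75, 78, 82, 83]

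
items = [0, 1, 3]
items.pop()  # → 3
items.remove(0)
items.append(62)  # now [1, 62]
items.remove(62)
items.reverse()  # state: [1]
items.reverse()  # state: [1]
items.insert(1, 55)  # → [1, 55]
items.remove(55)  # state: [1]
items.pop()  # 1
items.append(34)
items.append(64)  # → [34, 64]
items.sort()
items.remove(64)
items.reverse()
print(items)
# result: [34]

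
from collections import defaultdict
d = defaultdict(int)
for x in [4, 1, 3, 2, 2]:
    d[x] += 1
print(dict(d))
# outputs {4: 1, 1: 1, 3: 1, 2: 2}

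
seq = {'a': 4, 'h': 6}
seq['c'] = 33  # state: {'a': 4, 'h': 6, 'c': 33}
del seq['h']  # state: {'a': 4, 'c': 33}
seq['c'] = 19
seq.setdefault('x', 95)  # 95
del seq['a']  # {'c': 19, 'x': 95}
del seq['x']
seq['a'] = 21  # {'c': 19, 'a': 21}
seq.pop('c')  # 19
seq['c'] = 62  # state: {'a': 21, 'c': 62}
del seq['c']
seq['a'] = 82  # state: {'a': 82}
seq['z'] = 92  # {'a': 82, 'z': 92}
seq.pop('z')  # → 92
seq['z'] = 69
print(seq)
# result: {'a': 82, 'z': 69}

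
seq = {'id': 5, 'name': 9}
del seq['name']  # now {'id': 5}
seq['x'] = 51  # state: {'id': 5, 'x': 51}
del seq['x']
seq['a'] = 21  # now {'id': 5, 'a': 21}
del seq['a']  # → {'id': 5}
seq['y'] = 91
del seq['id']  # {'y': 91}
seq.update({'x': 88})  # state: {'y': 91, 'x': 88}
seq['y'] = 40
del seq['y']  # {'x': 88}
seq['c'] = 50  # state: {'x': 88, 'c': 50}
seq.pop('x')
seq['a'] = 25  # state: {'c': 50, 'a': 25}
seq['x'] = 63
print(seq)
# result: {'c': 50, 'a': 25, 'x': 63}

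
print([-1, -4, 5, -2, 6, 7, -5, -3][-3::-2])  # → [7, -2, -4]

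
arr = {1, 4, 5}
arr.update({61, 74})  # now {1, 4, 5, 61, 74}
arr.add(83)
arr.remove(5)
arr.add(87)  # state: {1, 4, 61, 74, 83, 87}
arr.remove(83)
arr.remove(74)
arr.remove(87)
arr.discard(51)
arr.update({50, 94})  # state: {1, 4, 50, 61, 94}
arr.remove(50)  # {1, 4, 61, 94}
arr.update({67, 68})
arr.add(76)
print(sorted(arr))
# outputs [1, 4, 61, 67, 68, 76, 94]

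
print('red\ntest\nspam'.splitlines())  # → ['red', 'test', 'spam']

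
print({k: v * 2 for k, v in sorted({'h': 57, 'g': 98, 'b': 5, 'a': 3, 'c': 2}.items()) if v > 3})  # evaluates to {'b': 10, 'g': 196, 'h': 114}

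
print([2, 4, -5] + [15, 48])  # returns [2, 4, -5, 15, 48]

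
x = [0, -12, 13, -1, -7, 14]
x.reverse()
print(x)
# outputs [14, -7, -1, 13, -12, 0]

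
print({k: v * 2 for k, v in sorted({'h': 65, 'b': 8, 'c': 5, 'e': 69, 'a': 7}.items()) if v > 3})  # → {'a': 14, 'b': 16, 'c': 10, 'e': 138, 'h': 130}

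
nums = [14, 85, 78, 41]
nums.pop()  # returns 41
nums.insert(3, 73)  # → [14, 85, 78, 73]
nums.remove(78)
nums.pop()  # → 73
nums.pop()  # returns 85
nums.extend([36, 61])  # [14, 36, 61]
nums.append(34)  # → [14, 36, 61, 34]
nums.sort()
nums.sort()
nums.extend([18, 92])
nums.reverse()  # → [92, 18, 61, 36, 34, 14]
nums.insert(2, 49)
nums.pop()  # 14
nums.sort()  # [18, 34, 36, 49, 61, 92]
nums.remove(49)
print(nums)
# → [18, 34, 36, 61, 92]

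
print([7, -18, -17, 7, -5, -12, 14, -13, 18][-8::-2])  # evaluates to [-18]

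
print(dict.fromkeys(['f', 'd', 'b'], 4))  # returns {'f': 4, 'd': 4, 'b': 4}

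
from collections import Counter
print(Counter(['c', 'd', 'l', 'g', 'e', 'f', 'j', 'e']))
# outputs Counter({'e': 2, 'c': 1, 'd': 1, 'l': 1, 'g': 1, 'f': 1, 'j': 1})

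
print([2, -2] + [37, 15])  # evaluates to [2, -2, 37, 15]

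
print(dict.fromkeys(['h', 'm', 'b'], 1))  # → {'h': 1, 'm': 1, 'b': 1}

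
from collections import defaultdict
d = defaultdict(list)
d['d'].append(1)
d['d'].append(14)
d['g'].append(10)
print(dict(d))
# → {'d': [1, 14], 'g': [10]}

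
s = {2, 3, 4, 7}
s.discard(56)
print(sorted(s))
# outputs [2, 3, 4, 7]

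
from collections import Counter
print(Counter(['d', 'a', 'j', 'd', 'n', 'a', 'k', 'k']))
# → Counter({'d': 2, 'a': 2, 'k': 2, 'j': 1, 'n': 1})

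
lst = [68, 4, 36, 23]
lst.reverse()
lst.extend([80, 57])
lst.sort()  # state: [4, 23, 36, 57, 68, 80]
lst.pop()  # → 80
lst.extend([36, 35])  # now [4, 23, 36, 57, 68, 36, 35]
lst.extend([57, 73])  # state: [4, 23, 36, 57, 68, 36, 35, 57, 73]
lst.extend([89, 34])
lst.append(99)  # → [4, 23, 36, 57, 68, 36, 35, 57, 73, 89, 34, 99]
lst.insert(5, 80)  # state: [4, 23, 36, 57, 68, 80, 36, 35, 57, 73, 89, 34, 99]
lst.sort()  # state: [4, 23, 34, 35, 36, 36, 57, 57, 68, 73, 80, 89, 99]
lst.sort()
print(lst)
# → [4, 23, 34, 35, 36, 36, 57, 57, 68, 73, 80, 89, 99]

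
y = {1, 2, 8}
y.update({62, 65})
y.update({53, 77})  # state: {1, 2, 8, 53, 62, 65, 77}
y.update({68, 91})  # {1, 2, 8, 53, 62, 65, 68, 77, 91}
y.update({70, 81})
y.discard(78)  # {1, 2, 8, 53, 62, 65, 68, 70, 77, 81, 91}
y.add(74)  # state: {1, 2, 8, 53, 62, 65, 68, 70, 74, 77, 81, 91}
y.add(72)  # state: {1, 2, 8, 53, 62, 65, 68, 70, 72, 74, 77, 81, 91}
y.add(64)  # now {1, 2, 8, 53, 62, 64, 65, 68, 70, 72, 74, 77, 81, 91}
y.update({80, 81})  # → {1, 2, 8, 53, 62, 64, 65, 68, 70, 72, 74, 77, 80, 81, 91}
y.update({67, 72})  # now {1, 2, 8, 53, 62, 64, 65, 67, 68, 70, 72, 74, 77, 80, 81, 91}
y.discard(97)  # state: {1, 2, 8, 53, 62, 64, 65, 67, 68, 70, 72, 74, 77, 80, 81, 91}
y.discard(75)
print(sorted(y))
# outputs [1, 2, 8, 53, 62, 64, 65, 67, 68, 70, 72, 74, 77, 80, 81, 91]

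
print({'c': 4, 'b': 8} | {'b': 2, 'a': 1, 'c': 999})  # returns {'c': 999, 'b': 2, 'a': 1}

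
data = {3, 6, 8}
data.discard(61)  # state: {3, 6, 8}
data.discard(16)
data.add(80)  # {3, 6, 8, 80}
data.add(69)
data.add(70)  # {3, 6, 8, 69, 70, 80}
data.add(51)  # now {3, 6, 8, 51, 69, 70, 80}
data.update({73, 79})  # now {3, 6, 8, 51, 69, 70, 73, 79, 80}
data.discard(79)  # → {3, 6, 8, 51, 69, 70, 73, 80}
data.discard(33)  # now {3, 6, 8, 51, 69, 70, 73, 80}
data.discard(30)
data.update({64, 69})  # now {3, 6, 8, 51, 64, 69, 70, 73, 80}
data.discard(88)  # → {3, 6, 8, 51, 64, 69, 70, 73, 80}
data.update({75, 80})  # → {3, 6, 8, 51, 64, 69, 70, 73, 75, 80}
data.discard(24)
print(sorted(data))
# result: [3, 6, 8, 51, 64, 69, 70, 73, 75, 80]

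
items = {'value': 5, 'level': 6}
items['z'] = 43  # {'value': 5, 'level': 6, 'z': 43}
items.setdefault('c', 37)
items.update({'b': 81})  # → {'value': 5, 'level': 6, 'z': 43, 'c': 37, 'b': 81}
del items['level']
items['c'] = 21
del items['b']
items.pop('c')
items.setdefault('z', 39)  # 43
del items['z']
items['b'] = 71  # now {'value': 5, 'b': 71}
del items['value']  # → {'b': 71}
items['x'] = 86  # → {'b': 71, 'x': 86}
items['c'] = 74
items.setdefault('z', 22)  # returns 22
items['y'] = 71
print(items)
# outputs {'b': 71, 'x': 86, 'c': 74, 'z': 22, 'y': 71}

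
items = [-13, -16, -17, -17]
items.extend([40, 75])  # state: [-13, -16, -17, -17, 40, 75]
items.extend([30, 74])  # [-13, -16, -17, -17, 40, 75, 30, 74]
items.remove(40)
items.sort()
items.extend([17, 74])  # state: [-17, -17, -16, -13, 30, 74, 75, 17, 74]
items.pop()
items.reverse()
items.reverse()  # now [-17, -17, -16, -13, 30, 74, 75, 17]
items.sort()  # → [-17, -17, -16, -13, 17, 30, 74, 75]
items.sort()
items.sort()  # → [-17, -17, -16, -13, 17, 30, 74, 75]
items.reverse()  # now [75, 74, 30, 17, -13, -16, -17, -17]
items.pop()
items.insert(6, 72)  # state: [75, 74, 30, 17, -13, -16, 72, -17]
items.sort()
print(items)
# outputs [-17, -16, -13, 17, 30, 72, 74, 75]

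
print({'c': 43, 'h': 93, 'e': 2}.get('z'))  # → None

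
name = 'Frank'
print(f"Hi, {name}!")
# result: Hi, Frank!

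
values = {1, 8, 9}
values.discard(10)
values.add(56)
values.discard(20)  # {1, 8, 9, 56}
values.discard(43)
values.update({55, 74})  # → {1, 8, 9, 55, 56, 74}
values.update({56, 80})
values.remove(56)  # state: {1, 8, 9, 55, 74, 80}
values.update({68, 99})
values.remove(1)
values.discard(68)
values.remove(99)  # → {8, 9, 55, 74, 80}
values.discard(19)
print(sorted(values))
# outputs [8, 9, 55, 74, 80]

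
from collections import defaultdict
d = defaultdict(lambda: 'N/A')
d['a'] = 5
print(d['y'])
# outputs N/A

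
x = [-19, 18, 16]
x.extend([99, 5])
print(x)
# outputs [-19, 18, 16, 99, 5]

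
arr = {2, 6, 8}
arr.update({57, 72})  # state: {2, 6, 8, 57, 72}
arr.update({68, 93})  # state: {2, 6, 8, 57, 68, 72, 93}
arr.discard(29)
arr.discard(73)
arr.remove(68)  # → {2, 6, 8, 57, 72, 93}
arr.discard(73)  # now {2, 6, 8, 57, 72, 93}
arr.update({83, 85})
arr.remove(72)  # {2, 6, 8, 57, 83, 85, 93}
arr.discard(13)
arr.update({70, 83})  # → {2, 6, 8, 57, 70, 83, 85, 93}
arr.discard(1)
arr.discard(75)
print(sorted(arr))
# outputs [2, 6, 8, 57, 70, 83, 85, 93]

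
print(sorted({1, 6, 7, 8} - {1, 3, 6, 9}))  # [7, 8]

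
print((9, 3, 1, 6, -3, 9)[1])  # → 3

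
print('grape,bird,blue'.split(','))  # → ['grape', 'bird', 'blue']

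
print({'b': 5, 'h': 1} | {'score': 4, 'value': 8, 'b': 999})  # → {'b': 999, 'h': 1, 'score': 4, 'value': 8}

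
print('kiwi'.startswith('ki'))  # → True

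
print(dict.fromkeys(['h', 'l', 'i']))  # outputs {'h': None, 'l': None, 'i': None}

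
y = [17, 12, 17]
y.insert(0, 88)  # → [88, 17, 12, 17]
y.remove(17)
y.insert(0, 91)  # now [91, 88, 12, 17]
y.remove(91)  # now [88, 12, 17]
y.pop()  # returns 17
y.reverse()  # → [12, 88]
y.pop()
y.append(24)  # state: [12, 24]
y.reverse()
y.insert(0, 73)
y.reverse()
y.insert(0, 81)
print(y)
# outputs [81, 12, 24, 73]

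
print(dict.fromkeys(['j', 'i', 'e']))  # {'j': None, 'i': None, 'e': None}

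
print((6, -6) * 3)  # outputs (6, -6, 6, -6, 6, -6)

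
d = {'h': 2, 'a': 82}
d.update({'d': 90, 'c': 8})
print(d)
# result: {'h': 2, 'a': 82, 'd': 90, 'c': 8}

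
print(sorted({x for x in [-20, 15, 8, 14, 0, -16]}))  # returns [-20, -16, 0, 8, 14, 15]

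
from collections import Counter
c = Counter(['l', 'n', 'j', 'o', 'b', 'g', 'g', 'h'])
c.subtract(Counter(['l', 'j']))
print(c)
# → Counter({'g': 2, 'n': 1, 'o': 1, 'b': 1, 'h': 1, 'l': 0, 'j': 0})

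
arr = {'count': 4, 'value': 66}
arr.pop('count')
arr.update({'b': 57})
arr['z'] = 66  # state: {'value': 66, 'b': 57, 'z': 66}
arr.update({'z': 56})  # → {'value': 66, 'b': 57, 'z': 56}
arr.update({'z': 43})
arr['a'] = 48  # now {'value': 66, 'b': 57, 'z': 43, 'a': 48}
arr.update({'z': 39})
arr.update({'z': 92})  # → {'value': 66, 'b': 57, 'z': 92, 'a': 48}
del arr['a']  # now {'value': 66, 'b': 57, 'z': 92}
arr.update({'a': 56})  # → {'value': 66, 'b': 57, 'z': 92, 'a': 56}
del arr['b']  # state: {'value': 66, 'z': 92, 'a': 56}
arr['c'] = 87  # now {'value': 66, 'z': 92, 'a': 56, 'c': 87}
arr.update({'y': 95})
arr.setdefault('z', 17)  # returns 92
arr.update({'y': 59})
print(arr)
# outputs {'value': 66, 'z': 92, 'a': 56, 'c': 87, 'y': 59}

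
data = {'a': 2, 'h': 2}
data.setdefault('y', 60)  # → 60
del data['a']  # {'h': 2, 'y': 60}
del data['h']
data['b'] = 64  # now {'y': 60, 'b': 64}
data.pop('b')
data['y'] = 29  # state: {'y': 29}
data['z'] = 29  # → {'y': 29, 'z': 29}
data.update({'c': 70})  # {'y': 29, 'z': 29, 'c': 70}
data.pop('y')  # 29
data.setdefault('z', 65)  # 29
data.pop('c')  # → 70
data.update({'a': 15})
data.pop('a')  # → 15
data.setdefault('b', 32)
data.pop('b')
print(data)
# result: {'z': 29}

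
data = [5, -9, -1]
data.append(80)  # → [5, -9, -1, 80]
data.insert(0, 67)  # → [67, 5, -9, -1, 80]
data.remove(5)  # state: [67, -9, -1, 80]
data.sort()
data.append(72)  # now [-9, -1, 67, 80, 72]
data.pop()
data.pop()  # 80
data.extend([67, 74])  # [-9, -1, 67, 67, 74]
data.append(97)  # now [-9, -1, 67, 67, 74, 97]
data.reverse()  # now [97, 74, 67, 67, -1, -9]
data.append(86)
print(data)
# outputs [97, 74, 67, 67, -1, -9, 86]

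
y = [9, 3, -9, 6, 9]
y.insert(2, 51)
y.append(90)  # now [9, 3, 51, -9, 6, 9, 90]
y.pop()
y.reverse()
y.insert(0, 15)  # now [15, 9, 6, -9, 51, 3, 9]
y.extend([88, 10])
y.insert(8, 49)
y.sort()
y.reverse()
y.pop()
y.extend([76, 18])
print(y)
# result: [88, 51, 49, 15, 10, 9, 9, 6, 3, 76, 18]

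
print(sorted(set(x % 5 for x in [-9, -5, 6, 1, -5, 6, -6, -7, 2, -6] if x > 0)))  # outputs [1, 2]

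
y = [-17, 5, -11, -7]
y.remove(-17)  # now [5, -11, -7]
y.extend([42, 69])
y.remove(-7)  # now [5, -11, 42, 69]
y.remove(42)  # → [5, -11, 69]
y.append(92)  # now [5, -11, 69, 92]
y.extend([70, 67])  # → [5, -11, 69, 92, 70, 67]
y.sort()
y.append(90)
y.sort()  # [-11, 5, 67, 69, 70, 90, 92]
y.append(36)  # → [-11, 5, 67, 69, 70, 90, 92, 36]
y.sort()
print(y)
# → [-11, 5, 36, 67, 69, 70, 90, 92]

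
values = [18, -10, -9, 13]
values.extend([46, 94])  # [18, -10, -9, 13, 46, 94]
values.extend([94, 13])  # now [18, -10, -9, 13, 46, 94, 94, 13]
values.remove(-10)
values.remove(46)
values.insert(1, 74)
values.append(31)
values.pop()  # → 31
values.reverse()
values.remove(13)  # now [94, 94, 13, -9, 74, 18]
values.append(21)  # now [94, 94, 13, -9, 74, 18, 21]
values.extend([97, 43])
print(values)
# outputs [94, 94, 13, -9, 74, 18, 21, 97, 43]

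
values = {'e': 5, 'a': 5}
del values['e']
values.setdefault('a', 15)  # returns 5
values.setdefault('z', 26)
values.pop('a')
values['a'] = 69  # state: {'z': 26, 'a': 69}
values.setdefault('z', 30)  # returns 26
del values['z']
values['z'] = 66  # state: {'a': 69, 'z': 66}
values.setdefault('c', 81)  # 81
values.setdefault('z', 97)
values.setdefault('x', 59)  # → 59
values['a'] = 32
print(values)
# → {'a': 32, 'z': 66, 'c': 81, 'x': 59}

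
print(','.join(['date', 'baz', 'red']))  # date,baz,red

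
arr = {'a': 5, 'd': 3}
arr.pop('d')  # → 3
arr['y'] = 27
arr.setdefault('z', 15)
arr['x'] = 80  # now {'a': 5, 'y': 27, 'z': 15, 'x': 80}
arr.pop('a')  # 5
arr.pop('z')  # 15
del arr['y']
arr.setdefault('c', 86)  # 86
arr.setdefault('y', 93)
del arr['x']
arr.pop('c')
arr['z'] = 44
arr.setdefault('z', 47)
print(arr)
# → {'y': 93, 'z': 44}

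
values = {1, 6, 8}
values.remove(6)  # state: {1, 8}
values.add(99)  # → {1, 8, 99}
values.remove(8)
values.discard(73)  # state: {1, 99}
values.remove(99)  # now {1}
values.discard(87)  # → {1}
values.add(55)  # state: {1, 55}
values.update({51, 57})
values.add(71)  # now {1, 51, 55, 57, 71}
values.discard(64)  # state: {1, 51, 55, 57, 71}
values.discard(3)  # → {1, 51, 55, 57, 71}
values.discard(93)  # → {1, 51, 55, 57, 71}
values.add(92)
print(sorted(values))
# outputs [1, 51, 55, 57, 71, 92]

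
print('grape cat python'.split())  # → ['grape', 'cat', 'python']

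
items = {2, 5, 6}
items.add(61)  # {2, 5, 6, 61}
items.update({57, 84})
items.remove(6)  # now {2, 5, 57, 61, 84}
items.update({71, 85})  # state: {2, 5, 57, 61, 71, 84, 85}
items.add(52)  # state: {2, 5, 52, 57, 61, 71, 84, 85}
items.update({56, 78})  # {2, 5, 52, 56, 57, 61, 71, 78, 84, 85}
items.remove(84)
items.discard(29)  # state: {2, 5, 52, 56, 57, 61, 71, 78, 85}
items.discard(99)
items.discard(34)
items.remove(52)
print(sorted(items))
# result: [2, 5, 56, 57, 61, 71, 78, 85]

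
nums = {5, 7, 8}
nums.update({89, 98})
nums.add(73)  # {5, 7, 8, 73, 89, 98}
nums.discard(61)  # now {5, 7, 8, 73, 89, 98}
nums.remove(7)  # {5, 8, 73, 89, 98}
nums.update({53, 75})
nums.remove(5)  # {8, 53, 73, 75, 89, 98}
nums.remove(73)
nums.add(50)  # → {8, 50, 53, 75, 89, 98}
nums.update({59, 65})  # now {8, 50, 53, 59, 65, 75, 89, 98}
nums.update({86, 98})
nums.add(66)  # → {8, 50, 53, 59, 65, 66, 75, 86, 89, 98}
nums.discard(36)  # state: {8, 50, 53, 59, 65, 66, 75, 86, 89, 98}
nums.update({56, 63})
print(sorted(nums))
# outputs [8, 50, 53, 56, 59, 63, 65, 66, 75, 86, 89, 98]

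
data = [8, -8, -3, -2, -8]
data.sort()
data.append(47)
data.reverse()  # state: [47, 8, -2, -3, -8, -8]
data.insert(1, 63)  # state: [47, 63, 8, -2, -3, -8, -8]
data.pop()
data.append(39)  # [47, 63, 8, -2, -3, -8, 39]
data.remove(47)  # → [63, 8, -2, -3, -8, 39]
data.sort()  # [-8, -3, -2, 8, 39, 63]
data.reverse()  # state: [63, 39, 8, -2, -3, -8]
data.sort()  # [-8, -3, -2, 8, 39, 63]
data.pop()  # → 63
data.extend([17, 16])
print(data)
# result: [-8, -3, -2, 8, 39, 17, 16]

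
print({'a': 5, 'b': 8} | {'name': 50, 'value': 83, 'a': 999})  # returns {'a': 999, 'b': 8, 'name': 50, 'value': 83}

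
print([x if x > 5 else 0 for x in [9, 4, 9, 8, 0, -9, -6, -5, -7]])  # [9, 0, 9, 8, 0, 0, 0, 0, 0]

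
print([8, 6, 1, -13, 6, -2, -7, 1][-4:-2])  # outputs [6, -2]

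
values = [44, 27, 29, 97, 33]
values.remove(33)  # [44, 27, 29, 97]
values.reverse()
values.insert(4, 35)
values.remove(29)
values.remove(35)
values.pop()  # 44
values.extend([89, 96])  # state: [97, 27, 89, 96]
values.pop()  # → 96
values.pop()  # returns 89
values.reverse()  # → [27, 97]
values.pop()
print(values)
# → [27]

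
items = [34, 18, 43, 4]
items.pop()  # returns 4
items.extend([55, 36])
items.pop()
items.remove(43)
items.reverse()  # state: [55, 18, 34]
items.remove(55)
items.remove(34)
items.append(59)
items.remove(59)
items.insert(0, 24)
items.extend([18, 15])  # [24, 18, 18, 15]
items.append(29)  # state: [24, 18, 18, 15, 29]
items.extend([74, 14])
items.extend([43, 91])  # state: [24, 18, 18, 15, 29, 74, 14, 43, 91]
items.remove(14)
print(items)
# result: [24, 18, 18, 15, 29, 74, 43, 91]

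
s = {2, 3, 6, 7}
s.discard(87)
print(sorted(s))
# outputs [2, 3, 6, 7]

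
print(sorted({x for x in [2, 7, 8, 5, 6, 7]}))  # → [2, 5, 6, 7, 8]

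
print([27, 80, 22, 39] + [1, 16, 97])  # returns [27, 80, 22, 39, 1, 16, 97]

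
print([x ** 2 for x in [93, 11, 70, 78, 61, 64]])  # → [8649, 121, 4900, 6084, 3721, 4096]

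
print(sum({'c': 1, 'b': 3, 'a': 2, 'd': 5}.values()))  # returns 11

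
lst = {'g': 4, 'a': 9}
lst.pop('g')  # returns 4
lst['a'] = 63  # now {'a': 63}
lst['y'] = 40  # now {'a': 63, 'y': 40}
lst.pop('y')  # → 40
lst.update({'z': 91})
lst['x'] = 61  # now {'a': 63, 'z': 91, 'x': 61}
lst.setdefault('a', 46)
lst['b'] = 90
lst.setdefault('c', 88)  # 88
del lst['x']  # {'a': 63, 'z': 91, 'b': 90, 'c': 88}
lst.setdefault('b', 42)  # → 90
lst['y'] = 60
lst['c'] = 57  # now {'a': 63, 'z': 91, 'b': 90, 'c': 57, 'y': 60}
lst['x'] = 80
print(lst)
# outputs {'a': 63, 'z': 91, 'b': 90, 'c': 57, 'y': 60, 'x': 80}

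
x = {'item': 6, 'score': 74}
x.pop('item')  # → 6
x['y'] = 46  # {'score': 74, 'y': 46}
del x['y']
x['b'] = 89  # {'score': 74, 'b': 89}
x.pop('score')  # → 74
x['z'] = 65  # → {'b': 89, 'z': 65}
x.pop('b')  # 89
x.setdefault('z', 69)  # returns 65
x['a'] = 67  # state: {'z': 65, 'a': 67}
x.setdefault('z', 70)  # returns 65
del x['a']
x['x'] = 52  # {'z': 65, 'x': 52}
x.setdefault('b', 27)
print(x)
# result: {'z': 65, 'x': 52, 'b': 27}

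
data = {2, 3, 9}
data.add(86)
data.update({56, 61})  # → {2, 3, 9, 56, 61, 86}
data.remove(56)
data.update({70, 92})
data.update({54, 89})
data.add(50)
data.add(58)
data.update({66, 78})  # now {2, 3, 9, 50, 54, 58, 61, 66, 70, 78, 86, 89, 92}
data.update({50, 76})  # {2, 3, 9, 50, 54, 58, 61, 66, 70, 76, 78, 86, 89, 92}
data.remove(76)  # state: {2, 3, 9, 50, 54, 58, 61, 66, 70, 78, 86, 89, 92}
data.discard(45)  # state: {2, 3, 9, 50, 54, 58, 61, 66, 70, 78, 86, 89, 92}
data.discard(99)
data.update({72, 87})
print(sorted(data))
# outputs [2, 3, 9, 50, 54, 58, 61, 66, 70, 72, 78, 86, 87, 89, 92]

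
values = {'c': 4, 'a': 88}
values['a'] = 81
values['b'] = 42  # {'c': 4, 'a': 81, 'b': 42}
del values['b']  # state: {'c': 4, 'a': 81}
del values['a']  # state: {'c': 4}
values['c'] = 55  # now {'c': 55}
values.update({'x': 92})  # {'c': 55, 'x': 92}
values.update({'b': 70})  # {'c': 55, 'x': 92, 'b': 70}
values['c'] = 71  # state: {'c': 71, 'x': 92, 'b': 70}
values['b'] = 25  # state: {'c': 71, 'x': 92, 'b': 25}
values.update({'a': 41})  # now {'c': 71, 'x': 92, 'b': 25, 'a': 41}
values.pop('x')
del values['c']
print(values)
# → {'b': 25, 'a': 41}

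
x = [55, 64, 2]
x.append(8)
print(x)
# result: [55, 64, 2, 8]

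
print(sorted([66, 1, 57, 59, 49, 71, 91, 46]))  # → [1, 46, 49, 57, 59, 66, 71, 91]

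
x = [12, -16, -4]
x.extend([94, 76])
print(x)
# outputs [12, -16, -4, 94, 76]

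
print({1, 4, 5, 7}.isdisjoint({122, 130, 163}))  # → True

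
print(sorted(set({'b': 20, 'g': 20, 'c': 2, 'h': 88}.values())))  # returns [2, 20, 88]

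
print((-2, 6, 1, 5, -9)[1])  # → 6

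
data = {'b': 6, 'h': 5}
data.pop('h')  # 5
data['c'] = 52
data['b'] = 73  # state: {'b': 73, 'c': 52}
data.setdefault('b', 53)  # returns 73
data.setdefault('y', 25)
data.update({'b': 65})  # {'b': 65, 'c': 52, 'y': 25}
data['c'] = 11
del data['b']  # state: {'c': 11, 'y': 25}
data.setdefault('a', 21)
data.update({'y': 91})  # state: {'c': 11, 'y': 91, 'a': 21}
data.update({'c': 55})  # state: {'c': 55, 'y': 91, 'a': 21}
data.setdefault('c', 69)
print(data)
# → {'c': 55, 'y': 91, 'a': 21}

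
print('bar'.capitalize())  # Bar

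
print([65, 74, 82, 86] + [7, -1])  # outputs [65, 74, 82, 86, 7, -1]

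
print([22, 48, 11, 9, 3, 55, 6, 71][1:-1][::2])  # [48, 9, 55]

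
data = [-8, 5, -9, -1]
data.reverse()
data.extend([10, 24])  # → [-1, -9, 5, -8, 10, 24]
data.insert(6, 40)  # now [-1, -9, 5, -8, 10, 24, 40]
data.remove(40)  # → [-1, -9, 5, -8, 10, 24]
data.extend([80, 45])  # [-1, -9, 5, -8, 10, 24, 80, 45]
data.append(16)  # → [-1, -9, 5, -8, 10, 24, 80, 45, 16]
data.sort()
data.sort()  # [-9, -8, -1, 5, 10, 16, 24, 45, 80]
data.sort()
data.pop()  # 80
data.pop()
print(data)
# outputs [-9, -8, -1, 5, 10, 16, 24]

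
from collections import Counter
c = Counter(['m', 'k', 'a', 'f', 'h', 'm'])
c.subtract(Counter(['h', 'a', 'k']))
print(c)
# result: Counter({'m': 2, 'f': 1, 'k': 0, 'a': 0, 'h': 0})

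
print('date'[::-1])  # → etad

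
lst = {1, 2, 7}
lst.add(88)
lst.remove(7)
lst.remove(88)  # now {1, 2}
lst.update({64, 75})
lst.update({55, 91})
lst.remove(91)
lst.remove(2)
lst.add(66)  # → {1, 55, 64, 66, 75}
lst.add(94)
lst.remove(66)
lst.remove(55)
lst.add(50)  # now {1, 50, 64, 75, 94}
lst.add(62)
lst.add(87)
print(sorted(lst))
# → [1, 50, 62, 64, 75, 87, 94]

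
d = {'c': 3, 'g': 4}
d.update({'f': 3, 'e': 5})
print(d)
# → {'c': 3, 'g': 4, 'f': 3, 'e': 5}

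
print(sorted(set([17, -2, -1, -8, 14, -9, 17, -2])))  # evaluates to [-9, -8, -2, -1, 14, 17]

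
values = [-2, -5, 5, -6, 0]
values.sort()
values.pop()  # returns 5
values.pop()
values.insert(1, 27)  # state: [-6, 27, -5, -2]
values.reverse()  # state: [-2, -5, 27, -6]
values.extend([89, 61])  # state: [-2, -5, 27, -6, 89, 61]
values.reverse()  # [61, 89, -6, 27, -5, -2]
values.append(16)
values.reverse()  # [16, -2, -5, 27, -6, 89, 61]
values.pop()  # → 61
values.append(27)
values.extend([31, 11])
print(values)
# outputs [16, -2, -5, 27, -6, 89, 27, 31, 11]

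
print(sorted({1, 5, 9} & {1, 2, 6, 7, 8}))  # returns [1]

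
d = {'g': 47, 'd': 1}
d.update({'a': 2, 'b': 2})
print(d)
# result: {'g': 47, 'd': 1, 'a': 2, 'b': 2}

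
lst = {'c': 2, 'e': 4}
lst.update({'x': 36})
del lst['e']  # {'c': 2, 'x': 36}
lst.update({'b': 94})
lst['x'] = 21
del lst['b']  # {'c': 2, 'x': 21}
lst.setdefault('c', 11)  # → 2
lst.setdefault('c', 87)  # 2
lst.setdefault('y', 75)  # 75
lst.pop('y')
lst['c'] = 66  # {'c': 66, 'x': 21}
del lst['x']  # {'c': 66}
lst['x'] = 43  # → {'c': 66, 'x': 43}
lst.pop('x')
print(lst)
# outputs {'c': 66}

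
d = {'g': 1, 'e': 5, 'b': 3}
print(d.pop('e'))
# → 5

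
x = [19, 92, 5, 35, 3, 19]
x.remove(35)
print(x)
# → [19, 92, 5, 3, 19]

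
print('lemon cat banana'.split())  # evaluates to ['lemon', 'cat', 'banana']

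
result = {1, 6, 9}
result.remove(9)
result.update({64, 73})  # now {1, 6, 64, 73}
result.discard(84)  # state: {1, 6, 64, 73}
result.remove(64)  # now {1, 6, 73}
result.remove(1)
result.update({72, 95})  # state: {6, 72, 73, 95}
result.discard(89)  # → {6, 72, 73, 95}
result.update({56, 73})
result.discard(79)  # {6, 56, 72, 73, 95}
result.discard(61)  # {6, 56, 72, 73, 95}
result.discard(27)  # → {6, 56, 72, 73, 95}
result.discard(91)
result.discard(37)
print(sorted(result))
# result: [6, 56, 72, 73, 95]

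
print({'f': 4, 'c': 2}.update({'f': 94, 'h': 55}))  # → None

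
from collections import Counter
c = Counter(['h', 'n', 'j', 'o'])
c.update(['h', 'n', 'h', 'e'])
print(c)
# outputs Counter({'h': 3, 'n': 2, 'j': 1, 'o': 1, 'e': 1})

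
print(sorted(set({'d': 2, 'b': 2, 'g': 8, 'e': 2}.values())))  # [2, 8]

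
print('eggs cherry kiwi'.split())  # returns ['eggs', 'cherry', 'kiwi']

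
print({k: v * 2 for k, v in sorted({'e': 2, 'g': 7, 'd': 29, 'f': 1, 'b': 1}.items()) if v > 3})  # {'d': 58, 'g': 14}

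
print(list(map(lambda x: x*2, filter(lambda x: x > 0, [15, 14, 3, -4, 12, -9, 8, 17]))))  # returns [30, 28, 6, 24, 16, 34]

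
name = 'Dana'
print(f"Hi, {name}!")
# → Hi, Dana!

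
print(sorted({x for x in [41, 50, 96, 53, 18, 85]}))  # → [18, 41, 50, 53, 85, 96]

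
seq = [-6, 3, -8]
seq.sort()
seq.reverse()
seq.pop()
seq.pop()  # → -6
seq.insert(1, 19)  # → [3, 19]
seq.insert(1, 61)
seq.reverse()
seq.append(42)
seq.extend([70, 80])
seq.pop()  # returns 80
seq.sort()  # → [3, 19, 42, 61, 70]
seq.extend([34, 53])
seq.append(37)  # [3, 19, 42, 61, 70, 34, 53, 37]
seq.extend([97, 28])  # [3, 19, 42, 61, 70, 34, 53, 37, 97, 28]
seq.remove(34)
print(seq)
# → [3, 19, 42, 61, 70, 53, 37, 97, 28]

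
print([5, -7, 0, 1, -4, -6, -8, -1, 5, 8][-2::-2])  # [5, -8, -4, 0, 5]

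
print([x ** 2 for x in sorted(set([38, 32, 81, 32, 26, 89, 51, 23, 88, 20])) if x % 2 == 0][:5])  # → [400, 676, 1024, 1444, 7744]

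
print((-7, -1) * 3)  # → (-7, -1, -7, -1, -7, -1)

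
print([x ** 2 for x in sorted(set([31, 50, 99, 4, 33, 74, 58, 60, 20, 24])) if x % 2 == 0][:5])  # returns [16, 400, 576, 2500, 3364]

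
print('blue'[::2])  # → bu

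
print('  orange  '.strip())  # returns orange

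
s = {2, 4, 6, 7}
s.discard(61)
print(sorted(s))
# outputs [2, 4, 6, 7]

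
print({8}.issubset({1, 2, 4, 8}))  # True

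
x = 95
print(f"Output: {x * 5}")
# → Output: 475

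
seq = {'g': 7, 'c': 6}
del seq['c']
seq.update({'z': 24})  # {'g': 7, 'z': 24}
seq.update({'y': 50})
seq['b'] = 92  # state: {'g': 7, 'z': 24, 'y': 50, 'b': 92}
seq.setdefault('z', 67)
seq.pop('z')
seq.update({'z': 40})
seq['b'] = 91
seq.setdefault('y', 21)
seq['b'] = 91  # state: {'g': 7, 'y': 50, 'b': 91, 'z': 40}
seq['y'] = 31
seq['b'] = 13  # {'g': 7, 'y': 31, 'b': 13, 'z': 40}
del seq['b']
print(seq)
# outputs {'g': 7, 'y': 31, 'z': 40}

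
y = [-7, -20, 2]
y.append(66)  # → [-7, -20, 2, 66]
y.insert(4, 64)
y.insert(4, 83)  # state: [-7, -20, 2, 66, 83, 64]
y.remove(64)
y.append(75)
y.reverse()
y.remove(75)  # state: [83, 66, 2, -20, -7]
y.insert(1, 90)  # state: [83, 90, 66, 2, -20, -7]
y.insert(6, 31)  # [83, 90, 66, 2, -20, -7, 31]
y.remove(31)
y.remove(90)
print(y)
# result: [83, 66, 2, -20, -7]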